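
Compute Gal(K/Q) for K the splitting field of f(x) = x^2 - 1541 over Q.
Gal(K/Q) = Z/2Z (cyclic of order 2)

x^2 - 1541 is irreducible over Q since 1541 is not a rational square. The splitting field Q(sqrt(1541)) has degree 2 over Q, and its unique nontrivial automorphism is sqrt(1541) ↦ -sqrt(1541). Hence Gal(Q(sqrt(1541))/Q) = Z/2Z.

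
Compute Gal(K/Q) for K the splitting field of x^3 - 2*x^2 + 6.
Gal(K/Q) = S_3 (symmetric group of order 6)

Compute the discriminant of x^3 + (-2)*x^2 + (0)*x + (6): Δ = -780. Since Δ is not a rational square, the Galois group is not contained in A_3; it must be the full S_3 (irreducibility of the cubic rules out anything smaller).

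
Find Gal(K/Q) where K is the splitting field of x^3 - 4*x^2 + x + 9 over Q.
Gal(K/Q) = S_3 (symmetric group of order 6)

Compute the discriminant of x^3 + (-4)*x^2 + (1)*x + (9): Δ = -519. Since Δ is not a rational square, the Galois group is not contained in A_3; it must be the full S_3 (irreducibility of the cubic rules out anything smaller).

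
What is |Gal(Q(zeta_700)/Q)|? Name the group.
|Gal(Q(zeta_700)/Q)| = phi(700) = 240; group ≅ (Z/700Z)^* ≅ Z/2Z × Z/6Z × Z/20Z

The n-th cyclotomic polynomial Φ_700(x) is the minimal polynomial of zeta_700 over Q and has degree phi(700) = 240. So Q(zeta_700) is a degree-240 Galois extension with Galois group (Z/700Z)^*. By CRT, (Z/700Z)^* ≅ (Z/4Z)^* × (Z/25Z)^* × (Z/7Z)^*. Each prime-power unit group is (Z/4Z)^* ≅ Z/2Z; (Z/25Z)^* ≅ Z/20Z; (Z/7Z)^* ≅ Z/6Z. Hence Gal(Q(zeta_700)/Q) ≅ Z/2Z × Z/6Z × Z/20Z.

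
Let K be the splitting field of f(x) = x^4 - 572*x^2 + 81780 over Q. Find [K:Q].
[K:Q] = 4

f factors as (x^2 - 290)(x^2 - 282); the splitting field is K = Q(sqrt(290), sqrt(282)). Since 290, 282, and 81780 are all non-squares in Q, the three subfields Q(sqrt(290)), Q(sqrt(282)), Q(sqrt(81780)) are distinct degree-2 extensions, so [K:Q] = 4 (Klein four Galois group).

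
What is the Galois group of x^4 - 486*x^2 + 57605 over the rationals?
Gal(K/Q) = V_4 (Klein four-group, Z/2Z × Z/2Z)

f factors as (x^2 - 281)(x^2 - 205), so the splitting field is K = Q(sqrt(281), sqrt(205)). The elements 281, 205, 57605 are all non-squares in Q, so sqrt(281) and sqrt(205) generate independent quadratic extensions. Thus [K:Q] = 4 and Gal(K/Q) is generated by the two order-2 automorphisms sqrt(281) ↦ -sqrt(281) and sqrt(205) ↦ -sqrt(205), giving V_4.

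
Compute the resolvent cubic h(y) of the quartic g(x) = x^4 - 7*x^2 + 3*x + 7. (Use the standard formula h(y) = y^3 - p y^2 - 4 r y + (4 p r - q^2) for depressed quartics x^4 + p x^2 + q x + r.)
h(y) = y^3 + 7*y^2 - 28*y - 205

Identify coefficients: p = -7, q = 3, r = 7.
Plug into h(y) = y^3 - p y^2 - 4 r y + (4 p r - q^2):
  h(y) = y^3 - (-7) y^2 - 4*(7) y + (4*(-7)*(7) - (3)^2)
       = y^3 + (7) y^2 + (-28) y + (-205).
Simplifying: h(y) = y^3 + 7*y^2 - 28*y - 205.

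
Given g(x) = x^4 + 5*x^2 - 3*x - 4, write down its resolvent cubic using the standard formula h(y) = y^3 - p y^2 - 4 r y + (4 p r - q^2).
h(y) = y^3 - 5*y^2 + 16*y - 89

Identify coefficients: p = 5, q = -3, r = -4.
Plug into h(y) = y^3 - p y^2 - 4 r y + (4 p r - q^2):
  h(y) = y^3 - (5) y^2 - 4*(-4) y + (4*(5)*(-4) - (-3)^2)
       = y^3 + (-5) y^2 + (16) y + (-89).
Simplifying: h(y) = y^3 - 5*y^2 + 16*y - 89.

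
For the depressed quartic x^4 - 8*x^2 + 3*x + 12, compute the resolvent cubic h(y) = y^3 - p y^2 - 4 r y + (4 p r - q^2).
h(y) = y^3 + 8*y^2 - 48*y - 393

Identify coefficients: p = -8, q = 3, r = 12.
Plug into h(y) = y^3 - p y^2 - 4 r y + (4 p r - q^2):
  h(y) = y^3 - (-8) y^2 - 4*(12) y + (4*(-8)*(12) - (3)^2)
       = y^3 + (8) y^2 + (-48) y + (-393).
Simplifying: h(y) = y^3 + 8*y^2 - 48*y - 393.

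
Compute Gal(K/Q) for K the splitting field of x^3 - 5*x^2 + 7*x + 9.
Gal(K/Q) = S_3 (symmetric group of order 6)

Compute the discriminant of x^3 + (-5)*x^2 + (7)*x + (9): Δ = -3504. Since Δ is not a rational square, the Galois group is not contained in A_3; it must be the full S_3 (irreducibility of the cubic rules out anything smaller).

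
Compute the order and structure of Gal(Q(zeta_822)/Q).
|Gal(Q(zeta_822)/Q)| = phi(822) = 272; group ≅ (Z/822Z)^* ≅ Z/2Z × Z/136Z

The n-th cyclotomic polynomial Φ_822(x) is the minimal polynomial of zeta_822 over Q and has degree phi(822) = 272. So Q(zeta_822) is a degree-272 Galois extension with Galois group (Z/822Z)^*. By CRT, (Z/822Z)^* ≅ (Z/2Z)^* × (Z/3Z)^* × (Z/137Z)^*. Each prime-power unit group is (Z/2Z)^* ≅ trivial group (order 1); (Z/3Z)^* ≅ Z/2Z; (Z/137Z)^* ≅ Z/136Z. Hence Gal(Q(zeta_822)/Q) ≅ Z/2Z × Z/136Z.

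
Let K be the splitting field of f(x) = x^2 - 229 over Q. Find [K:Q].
[K:Q] = 2

The polynomial x^2 - 229 is irreducible over Q since 229 is not a perfect square. Its splitting field is Q(sqrt(229)), which has degree 2 over Q.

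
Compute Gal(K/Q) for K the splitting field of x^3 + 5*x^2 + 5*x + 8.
Gal(K/Q) = S_3 (symmetric group of order 6)

Compute the discriminant of x^3 + (5)*x^2 + (5)*x + (8): Δ = -2003. Since Δ is not a rational square, the Galois group is not contained in A_3; it must be the full S_3 (irreducibility of the cubic rules out anything smaller).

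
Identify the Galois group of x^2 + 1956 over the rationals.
Gal(K/Q) = Z/2Z (cyclic of order 2)

x^2 + 1956 is irreducible over Q since -1956 is not a rational square. The splitting field Q(sqrt(-1956)) has degree 2 over Q, and its unique nontrivial automorphism is sqrt(-1956) ↦ -sqrt(-1956). Hence Gal(Q(sqrt(-1956))/Q) = Z/2Z.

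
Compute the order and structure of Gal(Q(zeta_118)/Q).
|Gal(Q(zeta_118)/Q)| = phi(118) = 58; group ≅ (Z/118Z)^* ≅ Z/58Z

The n-th cyclotomic polynomial Φ_118(x) is the minimal polynomial of zeta_118 over Q and has degree phi(118) = 58. So Q(zeta_118) is a degree-58 Galois extension with Galois group (Z/118Z)^*. By CRT, (Z/118Z)^* ≅ (Z/2Z)^* × (Z/59Z)^*. Each prime-power unit group is (Z/2Z)^* ≅ trivial group (order 1); (Z/59Z)^* ≅ Z/58Z. Hence Gal(Q(zeta_118)/Q) ≅ Z/58Z.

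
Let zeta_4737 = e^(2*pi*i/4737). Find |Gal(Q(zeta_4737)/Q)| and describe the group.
|Gal(Q(zeta_4737)/Q)| = phi(4737) = 3156; group ≅ (Z/4737Z)^* ≅ Z/2Z × Z/1578Z

The n-th cyclotomic polynomial Φ_4737(x) is the minimal polynomial of zeta_4737 over Q and has degree phi(4737) = 3156. So Q(zeta_4737) is a degree-3156 Galois extension with Galois group (Z/4737Z)^*. By CRT, (Z/4737Z)^* ≅ (Z/3Z)^* × (Z/1579Z)^*. Each prime-power unit group is (Z/3Z)^* ≅ Z/2Z; (Z/1579Z)^* ≅ Z/1578Z. Hence Gal(Q(zeta_4737)/Q) ≅ Z/2Z × Z/1578Z.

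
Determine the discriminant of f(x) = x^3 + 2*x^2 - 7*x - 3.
Δ = 2177

For x^3 + a x^2 + b x + c the discriminant is Δ = 18 a b c - 4 a^3 c + a^2 b^2 - 4 b^3 - 27 c^2.
Plug a = 2, b = -7, c = -3:
  18*(2)*(-7)*(-3) - 4*(2)^3*(-3) + (2)^2*(-7)^2 - 4*(-7)^3 - 27*(-3)^2
  = 756 + (96) + 196 + (1372) + (-243)
  = 2177.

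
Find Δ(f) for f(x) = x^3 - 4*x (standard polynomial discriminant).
Δ = 256

For a depressed cubic x^3 + p x + q the discriminant is Δ = -4 p^3 - 27 q^2 = -4*(-4)^3 - 27*(0)^2 = 256 - 0 = 256.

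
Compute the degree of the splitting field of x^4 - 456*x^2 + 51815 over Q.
[K:Q] = 4

f factors as (x^2 - 241)(x^2 - 215); the splitting field is K = Q(sqrt(241), sqrt(215)). Since 241, 215, and 51815 are all non-squares in Q, the three subfields Q(sqrt(241)), Q(sqrt(215)), Q(sqrt(51815)) are distinct degree-2 extensions, so [K:Q] = 4 (Klein four Galois group).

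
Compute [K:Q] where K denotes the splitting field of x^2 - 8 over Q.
[K:Q] = 2

The discriminant of x^2 + (0)*x + (-8) is b^2 - 4c = 0 - (-32) = 32. Since 32 is not a perfect square in Q, the polynomial is irreducible over Q. Its two roots generate a degree-2 extension, so [K:Q] = 2.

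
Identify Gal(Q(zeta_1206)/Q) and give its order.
|Gal(Q(zeta_1206)/Q)| = phi(1206) = 396; group ≅ (Z/1206Z)^* ≅ Z/6Z × Z/66Z

The n-th cyclotomic polynomial Φ_1206(x) is the minimal polynomial of zeta_1206 over Q and has degree phi(1206) = 396. So Q(zeta_1206) is a degree-396 Galois extension with Galois group (Z/1206Z)^*. By CRT, (Z/1206Z)^* ≅ (Z/2Z)^* × (Z/9Z)^* × (Z/67Z)^*. Each prime-power unit group is (Z/2Z)^* ≅ trivial group (order 1); (Z/9Z)^* ≅ Z/6Z; (Z/67Z)^* ≅ Z/66Z. Hence Gal(Q(zeta_1206)/Q) ≅ Z/6Z × Z/66Z.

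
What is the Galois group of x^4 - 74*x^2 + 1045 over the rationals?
Gal(K/Q) = V_4 (Klein four-group, Z/2Z × Z/2Z)

f factors as (x^2 - 55)(x^2 - 19), so the splitting field is K = Q(sqrt(55), sqrt(19)). The elements 55, 19, 1045 are all non-squares in Q, so sqrt(55) and sqrt(19) generate independent quadratic extensions. Thus [K:Q] = 4 and Gal(K/Q) is generated by the two order-2 automorphisms sqrt(55) ↦ -sqrt(55) and sqrt(19) ↦ -sqrt(19), giving V_4.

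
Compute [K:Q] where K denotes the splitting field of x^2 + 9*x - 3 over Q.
[K:Q] = 2

The discriminant of x^2 + (9)*x + (-3) is b^2 - 4c = 81 - (-12) = 93. Since 93 is not a perfect square in Q, the polynomial is irreducible over Q. Its two roots generate a degree-2 extension, so [K:Q] = 2.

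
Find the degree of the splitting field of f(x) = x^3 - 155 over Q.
[K:Q] = 6

x^3 - 155 has one real root r = 155^(1/3) and two complex roots r*zeta_3, r*zeta_3^2 where zeta_3 = e^(2*pi*i/3). The splitting field is Q(r, zeta_3). [Q(r):Q] = 3 and [Q(zeta_3):Q] = 2 with gcd = 1, so [Q(r, zeta_3):Q] = 3 * 2 = 6.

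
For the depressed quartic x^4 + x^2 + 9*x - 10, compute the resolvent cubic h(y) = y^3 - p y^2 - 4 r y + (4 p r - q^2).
h(y) = y^3 - y^2 + 40*y - 121

Identify coefficients: p = 1, q = 9, r = -10.
Plug into h(y) = y^3 - p y^2 - 4 r y + (4 p r - q^2):
  h(y) = y^3 - (1) y^2 - 4*(-10) y + (4*(1)*(-10) - (9)^2)
       = y^3 + (-1) y^2 + (40) y + (-121).
Simplifying: h(y) = y^3 - y^2 + 40*y - 121.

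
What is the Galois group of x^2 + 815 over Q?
Gal(K/Q) = Z/2Z (cyclic of order 2)

x^2 + 815 is irreducible over Q since -815 is not a rational square. The splitting field Q(sqrt(-815)) has degree 2 over Q, and its unique nontrivial automorphism is sqrt(-815) ↦ -sqrt(-815). Hence Gal(Q(sqrt(-815))/Q) = Z/2Z.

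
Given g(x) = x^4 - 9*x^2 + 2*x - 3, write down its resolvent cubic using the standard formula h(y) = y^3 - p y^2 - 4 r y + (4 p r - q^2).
h(y) = y^3 + 9*y^2 + 12*y + 104

Identify coefficients: p = -9, q = 2, r = -3.
Plug into h(y) = y^3 - p y^2 - 4 r y + (4 p r - q^2):
  h(y) = y^3 - (-9) y^2 - 4*(-3) y + (4*(-9)*(-3) - (2)^2)
       = y^3 + (9) y^2 + (12) y + (104).
Simplifying: h(y) = y^3 + 9*y^2 + 12*y + 104.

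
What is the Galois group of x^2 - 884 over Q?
Gal(K/Q) = Z/2Z (cyclic of order 2)

x^2 - 884 is irreducible over Q since 884 is not a rational square. The splitting field Q(sqrt(884)) has degree 2 over Q, and its unique nontrivial automorphism is sqrt(884) ↦ -sqrt(884). Hence Gal(Q(sqrt(884))/Q) = Z/2Z.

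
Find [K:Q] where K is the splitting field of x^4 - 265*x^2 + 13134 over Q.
[K:Q] = 4

f factors as (x^2 - 199)(x^2 - 66); the splitting field is K = Q(sqrt(199), sqrt(66)). Since 199, 66, and 13134 are all non-squares in Q, the three subfields Q(sqrt(199)), Q(sqrt(66)), Q(sqrt(13134)) are distinct degree-2 extensions, so [K:Q] = 4 (Klein four Galois group).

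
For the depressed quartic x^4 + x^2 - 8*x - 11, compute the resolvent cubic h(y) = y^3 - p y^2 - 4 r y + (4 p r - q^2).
h(y) = y^3 - y^2 + 44*y - 108

Identify coefficients: p = 1, q = -8, r = -11.
Plug into h(y) = y^3 - p y^2 - 4 r y + (4 p r - q^2):
  h(y) = y^3 - (1) y^2 - 4*(-11) y + (4*(1)*(-11) - (-8)^2)
       = y^3 + (-1) y^2 + (44) y + (-108).
Simplifying: h(y) = y^3 - y^2 + 44*y - 108.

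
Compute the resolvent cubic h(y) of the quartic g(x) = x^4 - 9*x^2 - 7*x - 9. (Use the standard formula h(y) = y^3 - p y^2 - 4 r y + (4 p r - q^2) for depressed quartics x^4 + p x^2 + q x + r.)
h(y) = y^3 + 9*y^2 + 36*y + 275

Identify coefficients: p = -9, q = -7, r = -9.
Plug into h(y) = y^3 - p y^2 - 4 r y + (4 p r - q^2):
  h(y) = y^3 - (-9) y^2 - 4*(-9) y + (4*(-9)*(-9) - (-7)^2)
       = y^3 + (9) y^2 + (36) y + (275).
Simplifying: h(y) = y^3 + 9*y^2 + 36*y + 275.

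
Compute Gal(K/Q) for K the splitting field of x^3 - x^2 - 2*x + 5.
Gal(K/Q) = S_3 (symmetric group of order 6)

Compute the discriminant of x^3 + (-1)*x^2 + (-2)*x + (5): Δ = -439. Since Δ is not a rational square, the Galois group is not contained in A_3; it must be the full S_3 (irreducibility of the cubic rules out anything smaller).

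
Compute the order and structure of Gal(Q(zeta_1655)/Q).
|Gal(Q(zeta_1655)/Q)| = phi(1655) = 1320; group ≅ (Z/1655Z)^* ≅ Z/4Z × Z/330Z

The n-th cyclotomic polynomial Φ_1655(x) is the minimal polynomial of zeta_1655 over Q and has degree phi(1655) = 1320. So Q(zeta_1655) is a degree-1320 Galois extension with Galois group (Z/1655Z)^*. By CRT, (Z/1655Z)^* ≅ (Z/5Z)^* × (Z/331Z)^*. Each prime-power unit group is (Z/5Z)^* ≅ Z/4Z; (Z/331Z)^* ≅ Z/330Z. Hence Gal(Q(zeta_1655)/Q) ≅ Z/4Z × Z/330Z.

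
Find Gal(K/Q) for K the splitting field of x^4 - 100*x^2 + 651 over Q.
Gal(K/Q) = V_4 (Klein four-group, Z/2Z × Z/2Z)

f factors as (x^2 - 7)(x^2 - 93), so the splitting field is K = Q(sqrt(7), sqrt(93)). The elements 7, 93, 651 are all non-squares in Q, so sqrt(7) and sqrt(93) generate independent quadratic extensions. Thus [K:Q] = 4 and Gal(K/Q) is generated by the two order-2 automorphisms sqrt(7) ↦ -sqrt(7) and sqrt(93) ↦ -sqrt(93), giving V_4.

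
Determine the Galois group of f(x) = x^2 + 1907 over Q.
Gal(K/Q) = Z/2Z (cyclic of order 2)

x^2 + 1907 is irreducible over Q since -1907 is not a rational square. The splitting field Q(sqrt(-1907)) has degree 2 over Q, and its unique nontrivial automorphism is sqrt(-1907) ↦ -sqrt(-1907). Hence Gal(Q(sqrt(-1907))/Q) = Z/2Z.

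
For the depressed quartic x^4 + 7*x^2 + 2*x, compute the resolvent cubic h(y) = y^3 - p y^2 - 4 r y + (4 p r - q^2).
h(y) = y^3 - 7*y^2 - 4

Identify coefficients: p = 7, q = 2, r = 0.
Plug into h(y) = y^3 - p y^2 - 4 r y + (4 p r - q^2):
  h(y) = y^3 - (7) y^2 - 4*(0) y + (4*(7)*(0) - (2)^2)
       = y^3 + (-7) y^2 + (0) y + (-4).
Simplifying: h(y) = y^3 - 7*y^2 - 4.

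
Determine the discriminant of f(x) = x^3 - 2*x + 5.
Δ = -643

For a depressed cubic x^3 + p x + q the discriminant is Δ = -4 p^3 - 27 q^2 = -4*(-2)^3 - 27*(5)^2 = 32 - 675 = -643.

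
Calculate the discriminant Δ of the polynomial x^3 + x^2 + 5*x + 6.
Δ = -931

For x^3 + a x^2 + b x + c the discriminant is Δ = 18 a b c - 4 a^3 c + a^2 b^2 - 4 b^3 - 27 c^2.
Plug a = 1, b = 5, c = 6:
  18*(1)*(5)*(6) - 4*(1)^3*(6) + (1)^2*(5)^2 - 4*(5)^3 - 27*(6)^2
  = 540 + (-24) + 25 + (-500) + (-972)
  = -931.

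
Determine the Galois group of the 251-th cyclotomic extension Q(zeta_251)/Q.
|Gal(Q(zeta_251)/Q)| = phi(251) = 250; group ≅ (Z/251Z)^* ≅ Z/250Z

The n-th cyclotomic polynomial Φ_251(x) is the minimal polynomial of zeta_251 over Q and has degree phi(251) = 250. So Q(zeta_251) is a degree-250 Galois extension with Galois group (Z/251Z)^*. (Z/251Z)^* is cyclic since 251 is an odd prime power (or 4). Hence Gal(Q(zeta_251)/Q) ≅ Z/250Z.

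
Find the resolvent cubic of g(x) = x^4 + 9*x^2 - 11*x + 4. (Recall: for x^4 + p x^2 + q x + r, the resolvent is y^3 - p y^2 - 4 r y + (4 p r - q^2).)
h(y) = y^3 - 9*y^2 - 16*y + 23

Identify coefficients: p = 9, q = -11, r = 4.
Plug into h(y) = y^3 - p y^2 - 4 r y + (4 p r - q^2):
  h(y) = y^3 - (9) y^2 - 4*(4) y + (4*(9)*(4) - (-11)^2)
       = y^3 + (-9) y^2 + (-16) y + (23).
Simplifying: h(y) = y^3 - 9*y^2 - 16*y + 23.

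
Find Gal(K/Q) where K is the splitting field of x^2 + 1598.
Gal(K/Q) = Z/2Z (cyclic of order 2)

x^2 + 1598 is irreducible over Q since -1598 is not a rational square. The splitting field Q(sqrt(-1598)) has degree 2 over Q, and its unique nontrivial automorphism is sqrt(-1598) ↦ -sqrt(-1598). Hence Gal(Q(sqrt(-1598))/Q) = Z/2Z.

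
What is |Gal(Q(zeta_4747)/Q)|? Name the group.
|Gal(Q(zeta_4747)/Q)| = phi(4747) = 4600; group ≅ (Z/4747Z)^* ≅ Z/46Z × Z/100Z

The n-th cyclotomic polynomial Φ_4747(x) is the minimal polynomial of zeta_4747 over Q and has degree phi(4747) = 4600. So Q(zeta_4747) is a degree-4600 Galois extension with Galois group (Z/4747Z)^*. By CRT, (Z/4747Z)^* ≅ (Z/47Z)^* × (Z/101Z)^*. Each prime-power unit group is (Z/47Z)^* ≅ Z/46Z; (Z/101Z)^* ≅ Z/100Z. Hence Gal(Q(zeta_4747)/Q) ≅ Z/46Z × Z/100Z.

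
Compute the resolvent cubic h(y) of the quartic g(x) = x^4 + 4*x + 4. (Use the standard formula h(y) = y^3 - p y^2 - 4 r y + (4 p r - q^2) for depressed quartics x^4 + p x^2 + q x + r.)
h(y) = y^3 - 16*y - 16

Identify coefficients: p = 0, q = 4, r = 4.
Plug into h(y) = y^3 - p y^2 - 4 r y + (4 p r - q^2):
  h(y) = y^3 - (0) y^2 - 4*(4) y + (4*(0)*(4) - (4)^2)
       = y^3 + (0) y^2 + (-16) y + (-16).
Simplifying: h(y) = y^3 - 16*y - 16.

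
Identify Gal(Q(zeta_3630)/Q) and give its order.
|Gal(Q(zeta_3630)/Q)| = phi(3630) = 880; group ≅ (Z/3630Z)^* ≅ Z/2Z × Z/4Z × Z/110Z

The n-th cyclotomic polynomial Φ_3630(x) is the minimal polynomial of zeta_3630 over Q and has degree phi(3630) = 880. So Q(zeta_3630) is a degree-880 Galois extension with Galois group (Z/3630Z)^*. By CRT, (Z/3630Z)^* ≅ (Z/2Z)^* × (Z/3Z)^* × (Z/5Z)^* × (Z/121Z)^*. Each prime-power unit group is (Z/2Z)^* ≅ trivial group (order 1); (Z/3Z)^* ≅ Z/2Z; (Z/5Z)^* ≅ Z/4Z; (Z/121Z)^* ≅ Z/110Z. Hence Gal(Q(zeta_3630)/Q) ≅ Z/2Z × Z/4Z × Z/110Z.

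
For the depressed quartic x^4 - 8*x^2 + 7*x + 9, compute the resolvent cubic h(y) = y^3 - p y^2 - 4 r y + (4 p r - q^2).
h(y) = y^3 + 8*y^2 - 36*y - 337

Identify coefficients: p = -8, q = 7, r = 9.
Plug into h(y) = y^3 - p y^2 - 4 r y + (4 p r - q^2):
  h(y) = y^3 - (-8) y^2 - 4*(9) y + (4*(-8)*(9) - (7)^2)
       = y^3 + (8) y^2 + (-36) y + (-337).
Simplifying: h(y) = y^3 + 8*y^2 - 36*y - 337.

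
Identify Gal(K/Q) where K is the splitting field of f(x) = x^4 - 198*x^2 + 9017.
Gal(K/Q) = V_4 (Klein four-group, Z/2Z × Z/2Z)

f factors as (x^2 - 127)(x^2 - 71), so the splitting field is K = Q(sqrt(127), sqrt(71)). The elements 127, 71, 9017 are all non-squares in Q, so sqrt(127) and sqrt(71) generate independent quadratic extensions. Thus [K:Q] = 4 and Gal(K/Q) is generated by the two order-2 automorphisms sqrt(127) ↦ -sqrt(127) and sqrt(71) ↦ -sqrt(71), giving V_4.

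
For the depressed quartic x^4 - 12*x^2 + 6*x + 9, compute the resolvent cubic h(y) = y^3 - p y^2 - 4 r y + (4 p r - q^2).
h(y) = y^3 + 12*y^2 - 36*y - 468

Identify coefficients: p = -12, q = 6, r = 9.
Plug into h(y) = y^3 - p y^2 - 4 r y + (4 p r - q^2):
  h(y) = y^3 - (-12) y^2 - 4*(9) y + (4*(-12)*(9) - (6)^2)
       = y^3 + (12) y^2 + (-36) y + (-468).
Simplifying: h(y) = y^3 + 12*y^2 - 36*y - 468.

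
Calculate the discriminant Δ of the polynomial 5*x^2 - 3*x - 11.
Δ = 229

For a quadratic a x^2 + b x + c the discriminant is Δ = b^2 - 4ac = (-3)^2 - 4*(5)*(-11) = 9 - (-220) = 229.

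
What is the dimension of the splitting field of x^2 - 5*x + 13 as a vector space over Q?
[K:Q] = 2

The discriminant of x^2 + (-5)*x + (13) is b^2 - 4c = 25 - (52) = -27. Since -27 is not a perfect square in Q, the polynomial is irreducible over Q. Its two roots generate a degree-2 extension, so [K:Q] = 2.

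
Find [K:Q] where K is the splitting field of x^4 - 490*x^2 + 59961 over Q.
[K:Q] = 4

f factors as (x^2 - 237)(x^2 - 253); the splitting field is K = Q(sqrt(237), sqrt(253)). Since 237, 253, and 59961 are all non-squares in Q, the three subfields Q(sqrt(237)), Q(sqrt(253)), Q(sqrt(59961)) are distinct degree-2 extensions, so [K:Q] = 4 (Klein four Galois group).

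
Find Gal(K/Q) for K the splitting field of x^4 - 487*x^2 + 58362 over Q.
Gal(K/Q) = V_4 (Klein four-group, Z/2Z × Z/2Z)

f factors as (x^2 - 213)(x^2 - 274), so the splitting field is K = Q(sqrt(213), sqrt(274)). The elements 213, 274, 58362 are all non-squares in Q, so sqrt(213) and sqrt(274) generate independent quadratic extensions. Thus [K:Q] = 4 and Gal(K/Q) is generated by the two order-2 automorphisms sqrt(213) ↦ -sqrt(213) and sqrt(274) ↦ -sqrt(274), giving V_4.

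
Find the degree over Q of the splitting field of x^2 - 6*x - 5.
[K:Q] = 2

The discriminant of x^2 + (-6)*x + (-5) is b^2 - 4c = 36 - (-20) = 56. Since 56 is not a perfect square in Q, the polynomial is irreducible over Q. Its two roots generate a degree-2 extension, so [K:Q] = 2.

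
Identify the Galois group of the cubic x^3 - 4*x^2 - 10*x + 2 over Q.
Gal(K/Q) = S_3 (symmetric group of order 6)

Compute the discriminant of x^3 + (-4)*x^2 + (-10)*x + (2): Δ = 7444. Since Δ is not a rational square, the Galois group is not contained in A_3; it must be the full S_3 (irreducibility of the cubic rules out anything smaller).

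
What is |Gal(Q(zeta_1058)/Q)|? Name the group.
|Gal(Q(zeta_1058)/Q)| = phi(1058) = 506; group ≅ (Z/1058Z)^* ≅ Z/506Z

The n-th cyclotomic polynomial Φ_1058(x) is the minimal polynomial of zeta_1058 over Q and has degree phi(1058) = 506. So Q(zeta_1058) is a degree-506 Galois extension with Galois group (Z/1058Z)^*. By CRT, (Z/1058Z)^* ≅ (Z/2Z)^* × (Z/529Z)^*. Each prime-power unit group is (Z/2Z)^* ≅ trivial group (order 1); (Z/529Z)^* ≅ Z/506Z. Hence Gal(Q(zeta_1058)/Q) ≅ Z/506Z.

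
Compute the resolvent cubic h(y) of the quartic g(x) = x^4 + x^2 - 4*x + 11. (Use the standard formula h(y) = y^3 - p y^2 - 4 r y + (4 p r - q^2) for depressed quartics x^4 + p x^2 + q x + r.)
h(y) = y^3 - y^2 - 44*y + 28

Identify coefficients: p = 1, q = -4, r = 11.
Plug into h(y) = y^3 - p y^2 - 4 r y + (4 p r - q^2):
  h(y) = y^3 - (1) y^2 - 4*(11) y + (4*(1)*(11) - (-4)^2)
       = y^3 + (-1) y^2 + (-44) y + (28).
Simplifying: h(y) = y^3 - y^2 - 44*y + 28.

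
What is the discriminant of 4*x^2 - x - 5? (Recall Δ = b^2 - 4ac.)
Δ = 81

For a quadratic a x^2 + b x + c the discriminant is Δ = b^2 - 4ac = (-1)^2 - 4*(4)*(-5) = 1 - (-80) = 81.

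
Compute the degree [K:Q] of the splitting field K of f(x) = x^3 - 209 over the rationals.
[K:Q] = 6

x^3 - 209 has one real root r = 209^(1/3) and two complex roots r*zeta_3, r*zeta_3^2 where zeta_3 = e^(2*pi*i/3). The splitting field is Q(r, zeta_3). [Q(r):Q] = 3 and [Q(zeta_3):Q] = 2 with gcd = 1, so [Q(r, zeta_3):Q] = 3 * 2 = 6.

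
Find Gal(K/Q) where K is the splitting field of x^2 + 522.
Gal(K/Q) = Z/2Z (cyclic of order 2)

x^2 + 522 is irreducible over Q since -522 is not a rational square. The splitting field Q(sqrt(-522)) has degree 2 over Q, and its unique nontrivial automorphism is sqrt(-522) ↦ -sqrt(-522). Hence Gal(Q(sqrt(-522))/Q) = Z/2Z.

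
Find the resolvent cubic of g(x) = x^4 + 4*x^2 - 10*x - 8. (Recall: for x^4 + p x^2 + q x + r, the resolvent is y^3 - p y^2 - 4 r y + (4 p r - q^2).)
h(y) = y^3 - 4*y^2 + 32*y - 228

Identify coefficients: p = 4, q = -10, r = -8.
Plug into h(y) = y^3 - p y^2 - 4 r y + (4 p r - q^2):
  h(y) = y^3 - (4) y^2 - 4*(-8) y + (4*(4)*(-8) - (-10)^2)
       = y^3 + (-4) y^2 + (32) y + (-228).
Simplifying: h(y) = y^3 - 4*y^2 + 32*y - 228.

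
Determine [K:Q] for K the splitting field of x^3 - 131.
[K:Q] = 6

x^3 - 131 has one real root r = 131^(1/3) and two complex roots r*zeta_3, r*zeta_3^2 where zeta_3 = e^(2*pi*i/3). The splitting field is Q(r, zeta_3). [Q(r):Q] = 3 and [Q(zeta_3):Q] = 2 with gcd = 1, so [Q(r, zeta_3):Q] = 3 * 2 = 6.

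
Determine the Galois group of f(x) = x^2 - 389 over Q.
Gal(K/Q) = Z/2Z (cyclic of order 2)

x^2 - 389 is irreducible over Q since 389 is not a rational square. The splitting field Q(sqrt(389)) has degree 2 over Q, and its unique nontrivial automorphism is sqrt(389) ↦ -sqrt(389). Hence Gal(Q(sqrt(389))/Q) = Z/2Z.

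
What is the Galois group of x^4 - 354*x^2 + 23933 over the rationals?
Gal(K/Q) = V_4 (Klein four-group, Z/2Z × Z/2Z)

f factors as (x^2 - 263)(x^2 - 91), so the splitting field is K = Q(sqrt(263), sqrt(91)). The elements 263, 91, 23933 are all non-squares in Q, so sqrt(263) and sqrt(91) generate independent quadratic extensions. Thus [K:Q] = 4 and Gal(K/Q) is generated by the two order-2 automorphisms sqrt(263) ↦ -sqrt(263) and sqrt(91) ↦ -sqrt(91), giving V_4.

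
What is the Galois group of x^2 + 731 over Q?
Gal(K/Q) = Z/2Z (cyclic of order 2)

x^2 + 731 is irreducible over Q since -731 is not a rational square. The splitting field Q(sqrt(-731)) has degree 2 over Q, and its unique nontrivial automorphism is sqrt(-731) ↦ -sqrt(-731). Hence Gal(Q(sqrt(-731))/Q) = Z/2Z.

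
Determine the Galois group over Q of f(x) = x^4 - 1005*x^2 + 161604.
Gal(K/Q) = Z/2Z (cyclic of order 2)

f factors as (x^2 - 201)(x^2 - 804), so the splitting field is K = Q(sqrt(201), sqrt(804)). The squarefree part of 201 is 201 and the squarefree part of 804 is also 201, so sqrt(201) and sqrt(804) are both rational multiples of sqrt(201). Hence Q(sqrt(201)) = Q(sqrt(804)) = Q(sqrt(201)), and the splitting field collapses to a single degree-2 extension with Galois group Z/2Z.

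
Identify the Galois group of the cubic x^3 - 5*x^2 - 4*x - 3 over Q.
Gal(K/Q) = S_3 (symmetric group of order 6)

Compute the discriminant of x^3 + (-5)*x^2 + (-4)*x + (-3): Δ = -2167. Since Δ is not a rational square, the Galois group is not contained in A_3; it must be the full S_3 (irreducibility of the cubic rules out anything smaller).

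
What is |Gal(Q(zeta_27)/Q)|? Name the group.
|Gal(Q(zeta_27)/Q)| = phi(27) = 18; group ≅ (Z/27Z)^* ≅ Z/18Z

The n-th cyclotomic polynomial Φ_27(x) is the minimal polynomial of zeta_27 over Q and has degree phi(27) = 18. So Q(zeta_27) is a degree-18 Galois extension with Galois group (Z/27Z)^*. (Z/27Z)^* is cyclic since 27 is an odd prime power (or 4). Hence Gal(Q(zeta_27)/Q) ≅ Z/18Z.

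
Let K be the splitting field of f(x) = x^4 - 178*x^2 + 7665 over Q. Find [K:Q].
[K:Q] = 4

f factors as (x^2 - 73)(x^2 - 105); the splitting field is K = Q(sqrt(73), sqrt(105)). Since 73, 105, and 7665 are all non-squares in Q, the three subfields Q(sqrt(73)), Q(sqrt(105)), Q(sqrt(7665)) are distinct degree-2 extensions, so [K:Q] = 4 (Klein four Galois group).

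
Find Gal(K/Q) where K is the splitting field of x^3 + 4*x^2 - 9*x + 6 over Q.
Gal(K/Q) = S_3 (symmetric group of order 6)

Compute the discriminant of x^3 + (4)*x^2 + (-9)*x + (6): Δ = -2184. Since Δ is not a rational square, the Galois group is not contained in A_3; it must be the full S_3 (irreducibility of the cubic rules out anything smaller).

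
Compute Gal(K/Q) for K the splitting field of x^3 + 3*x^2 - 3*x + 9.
Gal(K/Q) = S_3 (symmetric group of order 6)

Compute the discriminant of x^3 + (3)*x^2 + (-3)*x + (9): Δ = -4428. Since Δ is not a rational square, the Galois group is not contained in A_3; it must be the full S_3 (irreducibility of the cubic rules out anything smaller).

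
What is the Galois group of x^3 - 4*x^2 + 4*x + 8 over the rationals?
Gal(K/Q) = S_3 (symmetric group of order 6)

Compute the discriminant of x^3 + (-4)*x^2 + (4)*x + (8): Δ = -1984. Since Δ is not a rational square, the Galois group is not contained in A_3; it must be the full S_3 (irreducibility of the cubic rules out anything smaller).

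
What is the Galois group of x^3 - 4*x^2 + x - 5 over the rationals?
Gal(K/Q) = S_3 (symmetric group of order 6)

Compute the discriminant of x^3 + (-4)*x^2 + (1)*x + (-5): Δ = -1583. Since Δ is not a rational square, the Galois group is not contained in A_3; it must be the full S_3 (irreducibility of the cubic rules out anything smaller).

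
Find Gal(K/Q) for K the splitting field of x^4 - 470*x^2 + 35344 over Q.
Gal(K/Q) = Z/2Z (cyclic of order 2)

f factors as (x^2 - 94)(x^2 - 376), so the splitting field is K = Q(sqrt(94), sqrt(376)). The squarefree part of 94 is 94 and the squarefree part of 376 is also 94, so sqrt(94) and sqrt(376) are both rational multiples of sqrt(94). Hence Q(sqrt(94)) = Q(sqrt(376)) = Q(sqrt(94)), and the splitting field collapses to a single degree-2 extension with Galois group Z/2Z.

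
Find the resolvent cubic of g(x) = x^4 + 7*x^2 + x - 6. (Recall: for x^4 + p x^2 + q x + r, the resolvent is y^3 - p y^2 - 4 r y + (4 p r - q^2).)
h(y) = y^3 - 7*y^2 + 24*y - 169

Identify coefficients: p = 7, q = 1, r = -6.
Plug into h(y) = y^3 - p y^2 - 4 r y + (4 p r - q^2):
  h(y) = y^3 - (7) y^2 - 4*(-6) y + (4*(7)*(-6) - (1)^2)
       = y^3 + (-7) y^2 + (24) y + (-169).
Simplifying: h(y) = y^3 - 7*y^2 + 24*y - 169.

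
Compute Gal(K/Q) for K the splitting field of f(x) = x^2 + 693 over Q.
Gal(K/Q) = Z/2Z (cyclic of order 2)

x^2 + 693 is irreducible over Q since -693 is not a rational square. The splitting field Q(sqrt(-693)) has degree 2 over Q, and its unique nontrivial automorphism is sqrt(-693) ↦ -sqrt(-693). Hence Gal(Q(sqrt(-693))/Q) = Z/2Z.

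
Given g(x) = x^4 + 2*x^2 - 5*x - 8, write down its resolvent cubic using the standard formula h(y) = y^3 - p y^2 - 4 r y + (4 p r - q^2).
h(y) = y^3 - 2*y^2 + 32*y - 89

Identify coefficients: p = 2, q = -5, r = -8.
Plug into h(y) = y^3 - p y^2 - 4 r y + (4 p r - q^2):
  h(y) = y^3 - (2) y^2 - 4*(-8) y + (4*(2)*(-8) - (-5)^2)
       = y^3 + (-2) y^2 + (32) y + (-89).
Simplifying: h(y) = y^3 - 2*y^2 + 32*y - 89.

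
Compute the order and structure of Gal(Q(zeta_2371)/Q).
|Gal(Q(zeta_2371)/Q)| = phi(2371) = 2370; group ≅ (Z/2371Z)^* ≅ Z/2370Z

The n-th cyclotomic polynomial Φ_2371(x) is the minimal polynomial of zeta_2371 over Q and has degree phi(2371) = 2370. So Q(zeta_2371) is a degree-2370 Galois extension with Galois group (Z/2371Z)^*. (Z/2371Z)^* is cyclic since 2371 is an odd prime power (or 4). Hence Gal(Q(zeta_2371)/Q) ≅ Z/2370Z.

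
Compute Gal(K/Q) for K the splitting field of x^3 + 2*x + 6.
Gal(K/Q) = S_3 (symmetric group of order 6)

Compute the discriminant of x^3 + (0)*x^2 + (2)*x + (6): Δ = -1004. Since Δ is not a rational square, the Galois group is not contained in A_3; it must be the full S_3 (irreducibility of the cubic rules out anything smaller).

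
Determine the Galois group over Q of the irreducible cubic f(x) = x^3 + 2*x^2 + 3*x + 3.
Gal(K/Q) = S_3 (symmetric group of order 6)

Compute the discriminant of x^3 + (2)*x^2 + (3)*x + (3): Δ = -87. Since Δ is not a rational square, the Galois group is not contained in A_3; it must be the full S_3 (irreducibility of the cubic rules out anything smaller).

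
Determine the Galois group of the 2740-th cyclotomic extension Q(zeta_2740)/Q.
|Gal(Q(zeta_2740)/Q)| = phi(2740) = 1088; group ≅ (Z/2740Z)^* ≅ Z/2Z × Z/4Z × Z/136Z

The n-th cyclotomic polynomial Φ_2740(x) is the minimal polynomial of zeta_2740 over Q and has degree phi(2740) = 1088. So Q(zeta_2740) is a degree-1088 Galois extension with Galois group (Z/2740Z)^*. By CRT, (Z/2740Z)^* ≅ (Z/4Z)^* × (Z/5Z)^* × (Z/137Z)^*. Each prime-power unit group is (Z/4Z)^* ≅ Z/2Z; (Z/5Z)^* ≅ Z/4Z; (Z/137Z)^* ≅ Z/136Z. Hence Gal(Q(zeta_2740)/Q) ≅ Z/2Z × Z/4Z × Z/136Z.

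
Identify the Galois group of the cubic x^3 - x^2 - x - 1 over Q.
Gal(K/Q) = S_3 (symmetric group of order 6)

Compute the discriminant of x^3 + (-1)*x^2 + (-1)*x + (-1): Δ = -44. Since Δ is not a rational square, the Galois group is not contained in A_3; it must be the full S_3 (irreducibility of the cubic rules out anything smaller).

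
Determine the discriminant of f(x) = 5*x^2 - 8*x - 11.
Δ = 284

For a quadratic a x^2 + b x + c the discriminant is Δ = b^2 - 4ac = (-8)^2 - 4*(5)*(-11) = 64 - (-220) = 284.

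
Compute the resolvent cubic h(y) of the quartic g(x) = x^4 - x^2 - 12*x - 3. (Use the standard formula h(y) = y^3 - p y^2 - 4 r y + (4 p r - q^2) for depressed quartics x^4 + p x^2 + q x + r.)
h(y) = y^3 + y^2 + 12*y - 132

Identify coefficients: p = -1, q = -12, r = -3.
Plug into h(y) = y^3 - p y^2 - 4 r y + (4 p r - q^2):
  h(y) = y^3 - (-1) y^2 - 4*(-3) y + (4*(-1)*(-3) - (-12)^2)
       = y^3 + (1) y^2 + (12) y + (-132).
Simplifying: h(y) = y^3 + y^2 + 12*y - 132.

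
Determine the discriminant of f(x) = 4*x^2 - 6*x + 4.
Δ = -28

For a quadratic a x^2 + b x + c the discriminant is Δ = b^2 - 4ac = (-6)^2 - 4*(4)*(4) = 36 - (64) = -28.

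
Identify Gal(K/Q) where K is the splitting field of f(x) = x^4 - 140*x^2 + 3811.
Gal(K/Q) = V_4 (Klein four-group, Z/2Z × Z/2Z)

f factors as (x^2 - 37)(x^2 - 103), so the splitting field is K = Q(sqrt(37), sqrt(103)). The elements 37, 103, 3811 are all non-squares in Q, so sqrt(37) and sqrt(103) generate independent quadratic extensions. Thus [K:Q] = 4 and Gal(K/Q) is generated by the two order-2 automorphisms sqrt(37) ↦ -sqrt(37) and sqrt(103) ↦ -sqrt(103), giving V_4.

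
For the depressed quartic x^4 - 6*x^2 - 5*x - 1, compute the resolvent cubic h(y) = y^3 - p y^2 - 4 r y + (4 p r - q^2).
h(y) = y^3 + 6*y^2 + 4*y - 1

Identify coefficients: p = -6, q = -5, r = -1.
Plug into h(y) = y^3 - p y^2 - 4 r y + (4 p r - q^2):
  h(y) = y^3 - (-6) y^2 - 4*(-1) y + (4*(-6)*(-1) - (-5)^2)
       = y^3 + (6) y^2 + (4) y + (-1).
Simplifying: h(y) = y^3 + 6*y^2 + 4*y - 1.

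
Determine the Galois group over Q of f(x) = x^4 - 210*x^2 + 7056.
Gal(K/Q) = Z/2Z (cyclic of order 2)

f factors as (x^2 - 168)(x^2 - 42), so the splitting field is K = Q(sqrt(168), sqrt(42)). The squarefree part of 168 is 42 and the squarefree part of 42 is also 42, so sqrt(168) and sqrt(42) are both rational multiples of sqrt(42). Hence Q(sqrt(168)) = Q(sqrt(42)) = Q(sqrt(42)), and the splitting field collapses to a single degree-2 extension with Galois group Z/2Z.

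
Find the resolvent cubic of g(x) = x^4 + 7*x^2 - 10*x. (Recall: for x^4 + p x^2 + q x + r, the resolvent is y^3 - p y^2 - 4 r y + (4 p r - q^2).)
h(y) = y^3 - 7*y^2 - 100

Identify coefficients: p = 7, q = -10, r = 0.
Plug into h(y) = y^3 - p y^2 - 4 r y + (4 p r - q^2):
  h(y) = y^3 - (7) y^2 - 4*(0) y + (4*(7)*(0) - (-10)^2)
       = y^3 + (-7) y^2 + (0) y + (-100).
Simplifying: h(y) = y^3 - 7*y^2 - 100.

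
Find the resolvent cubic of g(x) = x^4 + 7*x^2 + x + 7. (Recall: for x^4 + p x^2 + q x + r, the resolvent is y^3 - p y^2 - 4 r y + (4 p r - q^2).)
h(y) = y^3 - 7*y^2 - 28*y + 195

Identify coefficients: p = 7, q = 1, r = 7.
Plug into h(y) = y^3 - p y^2 - 4 r y + (4 p r - q^2):
  h(y) = y^3 - (7) y^2 - 4*(7) y + (4*(7)*(7) - (1)^2)
       = y^3 + (-7) y^2 + (-28) y + (195).
Simplifying: h(y) = y^3 - 7*y^2 - 28*y + 195.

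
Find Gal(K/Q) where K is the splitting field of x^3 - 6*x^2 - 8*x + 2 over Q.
Gal(K/Q) = S_3 (symmetric group of order 6)

Compute the discriminant of x^3 + (-6)*x^2 + (-8)*x + (2): Δ = 7700. Since Δ is not a rational square, the Galois group is not contained in A_3; it must be the full S_3 (irreducibility of the cubic rules out anything smaller).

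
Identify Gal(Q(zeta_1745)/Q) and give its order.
|Gal(Q(zeta_1745)/Q)| = phi(1745) = 1392; group ≅ (Z/1745Z)^* ≅ Z/4Z × Z/348Z

The n-th cyclotomic polynomial Φ_1745(x) is the minimal polynomial of zeta_1745 over Q and has degree phi(1745) = 1392. So Q(zeta_1745) is a degree-1392 Galois extension with Galois group (Z/1745Z)^*. By CRT, (Z/1745Z)^* ≅ (Z/5Z)^* × (Z/349Z)^*. Each prime-power unit group is (Z/5Z)^* ≅ Z/4Z; (Z/349Z)^* ≅ Z/348Z. Hence Gal(Q(zeta_1745)/Q) ≅ Z/4Z × Z/348Z.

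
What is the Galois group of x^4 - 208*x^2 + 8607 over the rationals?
Gal(K/Q) = V_4 (Klein four-group, Z/2Z × Z/2Z)

f factors as (x^2 - 151)(x^2 - 57), so the splitting field is K = Q(sqrt(151), sqrt(57)). The elements 151, 57, 8607 are all non-squares in Q, so sqrt(151) and sqrt(57) generate independent quadratic extensions. Thus [K:Q] = 4 and Gal(K/Q) is generated by the two order-2 automorphisms sqrt(151) ↦ -sqrt(151) and sqrt(57) ↦ -sqrt(57), giving V_4.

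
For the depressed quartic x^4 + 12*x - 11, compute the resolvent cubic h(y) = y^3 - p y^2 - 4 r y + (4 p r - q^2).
h(y) = y^3 + 44*y - 144

Identify coefficients: p = 0, q = 12, r = -11.
Plug into h(y) = y^3 - p y^2 - 4 r y + (4 p r - q^2):
  h(y) = y^3 - (0) y^2 - 4*(-11) y + (4*(0)*(-11) - (12)^2)
       = y^3 + (0) y^2 + (44) y + (-144).
Simplifying: h(y) = y^3 + 44*y - 144.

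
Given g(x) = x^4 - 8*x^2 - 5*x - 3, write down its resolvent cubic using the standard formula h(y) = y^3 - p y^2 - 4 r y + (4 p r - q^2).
h(y) = y^3 + 8*y^2 + 12*y + 71

Identify coefficients: p = -8, q = -5, r = -3.
Plug into h(y) = y^3 - p y^2 - 4 r y + (4 p r - q^2):
  h(y) = y^3 - (-8) y^2 - 4*(-3) y + (4*(-8)*(-3) - (-5)^2)
       = y^3 + (8) y^2 + (12) y + (71).
Simplifying: h(y) = y^3 + 8*y^2 + 12*y + 71.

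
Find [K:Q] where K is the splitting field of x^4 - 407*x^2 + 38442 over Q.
[K:Q] = 4

f factors as (x^2 - 149)(x^2 - 258); the splitting field is K = Q(sqrt(149), sqrt(258)). Since 149, 258, and 38442 are all non-squares in Q, the three subfields Q(sqrt(149)), Q(sqrt(258)), Q(sqrt(38442)) are distinct degree-2 extensions, so [K:Q] = 4 (Klein four Galois group).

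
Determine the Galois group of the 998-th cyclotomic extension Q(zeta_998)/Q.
|Gal(Q(zeta_998)/Q)| = phi(998) = 498; group ≅ (Z/998Z)^* ≅ Z/498Z

The n-th cyclotomic polynomial Φ_998(x) is the minimal polynomial of zeta_998 over Q and has degree phi(998) = 498. So Q(zeta_998) is a degree-498 Galois extension with Galois group (Z/998Z)^*. By CRT, (Z/998Z)^* ≅ (Z/2Z)^* × (Z/499Z)^*. Each prime-power unit group is (Z/2Z)^* ≅ trivial group (order 1); (Z/499Z)^* ≅ Z/498Z. Hence Gal(Q(zeta_998)/Q) ≅ Z/498Z.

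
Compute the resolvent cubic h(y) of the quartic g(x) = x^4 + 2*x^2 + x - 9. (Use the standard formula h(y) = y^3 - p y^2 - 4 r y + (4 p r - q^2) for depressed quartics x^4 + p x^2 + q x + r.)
h(y) = y^3 - 2*y^2 + 36*y - 73

Identify coefficients: p = 2, q = 1, r = -9.
Plug into h(y) = y^3 - p y^2 - 4 r y + (4 p r - q^2):
  h(y) = y^3 - (2) y^2 - 4*(-9) y + (4*(2)*(-9) - (1)^2)
       = y^3 + (-2) y^2 + (36) y + (-73).
Simplifying: h(y) = y^3 - 2*y^2 + 36*y - 73.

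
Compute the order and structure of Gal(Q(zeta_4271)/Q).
|Gal(Q(zeta_4271)/Q)| = phi(4271) = 4270; group ≅ (Z/4271Z)^* ≅ Z/4270Z

The n-th cyclotomic polynomial Φ_4271(x) is the minimal polynomial of zeta_4271 over Q and has degree phi(4271) = 4270. So Q(zeta_4271) is a degree-4270 Galois extension with Galois group (Z/4271Z)^*. (Z/4271Z)^* is cyclic since 4271 is an odd prime power (or 4). Hence Gal(Q(zeta_4271)/Q) ≅ Z/4270Z.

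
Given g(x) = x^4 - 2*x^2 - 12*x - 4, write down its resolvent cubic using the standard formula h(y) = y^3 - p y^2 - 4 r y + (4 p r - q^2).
h(y) = y^3 + 2*y^2 + 16*y - 112

Identify coefficients: p = -2, q = -12, r = -4.
Plug into h(y) = y^3 - p y^2 - 4 r y + (4 p r - q^2):
  h(y) = y^3 - (-2) y^2 - 4*(-4) y + (4*(-2)*(-4) - (-12)^2)
       = y^3 + (2) y^2 + (16) y + (-112).
Simplifying: h(y) = y^3 + 2*y^2 + 16*y - 112.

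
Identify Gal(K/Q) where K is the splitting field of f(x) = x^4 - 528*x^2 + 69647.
Gal(K/Q) = V_4 (Klein four-group, Z/2Z × Z/2Z)

f factors as (x^2 - 257)(x^2 - 271), so the splitting field is K = Q(sqrt(257), sqrt(271)). The elements 257, 271, 69647 are all non-squares in Q, so sqrt(257) and sqrt(271) generate independent quadratic extensions. Thus [K:Q] = 4 and Gal(K/Q) is generated by the two order-2 automorphisms sqrt(257) ↦ -sqrt(257) and sqrt(271) ↦ -sqrt(271), giving V_4.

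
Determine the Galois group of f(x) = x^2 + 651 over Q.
Gal(K/Q) = Z/2Z (cyclic of order 2)

x^2 + 651 is irreducible over Q since -651 is not a rational square. The splitting field Q(sqrt(-651)) has degree 2 over Q, and its unique nontrivial automorphism is sqrt(-651) ↦ -sqrt(-651). Hence Gal(Q(sqrt(-651))/Q) = Z/2Z.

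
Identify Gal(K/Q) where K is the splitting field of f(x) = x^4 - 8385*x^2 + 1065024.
Gal(K/Q) = Z/2Z (cyclic of order 2)

f factors as (x^2 - 8256)(x^2 - 129), so the splitting field is K = Q(sqrt(8256), sqrt(129)). The squarefree part of 8256 is 129 and the squarefree part of 129 is also 129, so sqrt(8256) and sqrt(129) are both rational multiples of sqrt(129). Hence Q(sqrt(8256)) = Q(sqrt(129)) = Q(sqrt(129)), and the splitting field collapses to a single degree-2 extension with Galois group Z/2Z.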